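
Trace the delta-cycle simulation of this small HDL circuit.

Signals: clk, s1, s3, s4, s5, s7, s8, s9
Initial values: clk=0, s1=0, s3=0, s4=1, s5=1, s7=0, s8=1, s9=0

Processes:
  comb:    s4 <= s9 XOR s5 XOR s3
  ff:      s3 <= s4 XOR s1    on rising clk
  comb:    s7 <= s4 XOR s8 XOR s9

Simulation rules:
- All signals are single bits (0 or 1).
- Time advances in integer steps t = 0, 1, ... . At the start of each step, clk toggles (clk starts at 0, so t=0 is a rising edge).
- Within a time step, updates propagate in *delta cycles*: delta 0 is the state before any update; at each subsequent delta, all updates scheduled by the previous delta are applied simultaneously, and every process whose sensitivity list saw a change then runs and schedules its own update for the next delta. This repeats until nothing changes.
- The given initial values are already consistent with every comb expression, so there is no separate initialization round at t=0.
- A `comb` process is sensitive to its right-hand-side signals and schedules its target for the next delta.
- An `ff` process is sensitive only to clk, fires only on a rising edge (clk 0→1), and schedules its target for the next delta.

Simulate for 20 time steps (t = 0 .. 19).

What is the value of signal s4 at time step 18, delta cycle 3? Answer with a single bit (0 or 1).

1

[bits: s1,s8,s4,s9,s7,clk,s3,s5]
t=0: Δ0=01100001 Δ1=01100101 Δ2=01100111 Δ3=01000111 Δ4=01001111 | 4Δ
t=1: Δ0=01001111 Δ1=01001011 | 1Δ
t=2: Δ0=01001011 Δ1=01001111 Δ2=01001101 Δ3=01101101 Δ4=01100101 | 4Δ
t=3: Δ0=01100101 Δ1=01100001 | 1Δ
t=4: Δ0=01100001 Δ1=01100101 Δ2=01100111 Δ3=01000111 Δ4=01001111 | 4Δ
t=5: Δ0=01001111 Δ1=01001011 | 1Δ
t=6: Δ0=01001011 Δ1=01001111 Δ2=01001101 Δ3=01101101 Δ4=01100101 | 4Δ
t=7: Δ0=01100101 Δ1=01100001 | 1Δ
t=8: Δ0=01100001 Δ1=01100101 Δ2=01100111 Δ3=01000111 Δ4=01001111 | 4Δ
t=9: Δ0=01001111 Δ1=01001011 | 1Δ
t=10: Δ0=01001011 Δ1=01001111 Δ2=01001101 Δ3=01101101 Δ4=01100101 | 4Δ
t=11: Δ0=01100101 Δ1=01100001 | 1Δ
t=12: Δ0=01100001 Δ1=01100101 Δ2=01100111 Δ3=01000111 Δ4=01001111 | 4Δ
t=13: Δ0=01001111 Δ1=01001011 | 1Δ
t=14: Δ0=01001011 Δ1=01001111 Δ2=01001101 Δ3=01101101 Δ4=01100101 | 4Δ
t=15: Δ0=01100101 Δ1=01100001 | 1Δ
t=16: Δ0=01100001 Δ1=01100101 Δ2=01100111 Δ3=01000111 Δ4=01001111 | 4Δ
t=17: Δ0=01001111 Δ1=01001011 | 1Δ
t=18: Δ0=01001011 Δ1=01001111 Δ2=01001101 Δ3=01101101 Δ4=01100101 | 4Δ
t=19: Δ0=01100101 Δ1=01100001 | 1Δ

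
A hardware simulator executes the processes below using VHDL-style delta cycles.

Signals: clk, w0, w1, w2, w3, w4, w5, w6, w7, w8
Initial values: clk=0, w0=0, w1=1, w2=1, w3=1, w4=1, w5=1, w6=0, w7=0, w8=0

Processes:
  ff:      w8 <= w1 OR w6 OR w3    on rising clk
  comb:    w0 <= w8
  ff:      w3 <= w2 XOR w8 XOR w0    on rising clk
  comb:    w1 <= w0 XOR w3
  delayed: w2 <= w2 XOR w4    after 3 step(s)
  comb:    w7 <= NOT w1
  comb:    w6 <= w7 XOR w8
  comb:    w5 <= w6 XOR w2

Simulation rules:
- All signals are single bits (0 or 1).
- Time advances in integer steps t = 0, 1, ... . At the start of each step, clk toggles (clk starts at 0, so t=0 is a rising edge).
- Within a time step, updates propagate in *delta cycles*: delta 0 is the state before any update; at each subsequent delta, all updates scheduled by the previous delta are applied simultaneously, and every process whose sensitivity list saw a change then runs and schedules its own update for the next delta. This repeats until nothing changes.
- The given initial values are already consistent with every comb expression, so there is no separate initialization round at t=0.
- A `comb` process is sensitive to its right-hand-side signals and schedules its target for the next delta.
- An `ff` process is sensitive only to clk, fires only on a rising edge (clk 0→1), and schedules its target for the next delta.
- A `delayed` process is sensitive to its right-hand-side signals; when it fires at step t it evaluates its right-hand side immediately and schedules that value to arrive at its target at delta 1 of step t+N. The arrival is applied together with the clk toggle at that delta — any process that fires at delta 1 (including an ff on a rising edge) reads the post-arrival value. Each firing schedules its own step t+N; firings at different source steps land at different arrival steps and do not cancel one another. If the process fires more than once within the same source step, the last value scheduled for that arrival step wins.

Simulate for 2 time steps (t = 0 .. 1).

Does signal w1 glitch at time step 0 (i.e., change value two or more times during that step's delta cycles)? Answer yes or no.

t0.Δ0 w6=0 w8=0 w5=1 w1=1 w0=0 clk=0 w2=1 w4=1 w7=0 w3=1
t0.Δ1 w6=0 w8=0 w5=1 w1=1 w0=0 clk=1 w2=1 w4=1 w7=0 w3=1
t0.Δ2 w6=0 w8=1 w5=1 w1=1 w0=0 clk=1 w2=1 w4=1 w7=0 w3=1
t0.Δ3 w6=1 w8=1 w5=1 w1=1 w0=1 clk=1 w2=1 w4=1 w7=0 w3=1
t0.Δ4 w6=1 w8=1 w5=0 w1=0 w0=1 clk=1 w2=1 w4=1 w7=0 w3=1
t0.Δ5 w6=1 w8=1 w5=0 w1=0 w0=1 clk=1 w2=1 w4=1 w7=1 w3=1
t0.Δ6 w6=0 w8=1 w5=0 w1=0 w0=1 clk=1 w2=1 w4=1 w7=1 w3=1
t0.Δ7 w6=0 w8=1 w5=1 w1=0 w0=1 clk=1 w2=1 w4=1 w7=1 w3=1
t1.Δ0 w6=0 w8=1 w5=1 w1=0 w0=1 clk=1 w2=1 w4=1 w7=1 w3=1
t1.Δ1 w6=0 w8=1 w5=1 w1=0 w0=1 clk=0 w2=1 w4=1 w7=1 w3=1

no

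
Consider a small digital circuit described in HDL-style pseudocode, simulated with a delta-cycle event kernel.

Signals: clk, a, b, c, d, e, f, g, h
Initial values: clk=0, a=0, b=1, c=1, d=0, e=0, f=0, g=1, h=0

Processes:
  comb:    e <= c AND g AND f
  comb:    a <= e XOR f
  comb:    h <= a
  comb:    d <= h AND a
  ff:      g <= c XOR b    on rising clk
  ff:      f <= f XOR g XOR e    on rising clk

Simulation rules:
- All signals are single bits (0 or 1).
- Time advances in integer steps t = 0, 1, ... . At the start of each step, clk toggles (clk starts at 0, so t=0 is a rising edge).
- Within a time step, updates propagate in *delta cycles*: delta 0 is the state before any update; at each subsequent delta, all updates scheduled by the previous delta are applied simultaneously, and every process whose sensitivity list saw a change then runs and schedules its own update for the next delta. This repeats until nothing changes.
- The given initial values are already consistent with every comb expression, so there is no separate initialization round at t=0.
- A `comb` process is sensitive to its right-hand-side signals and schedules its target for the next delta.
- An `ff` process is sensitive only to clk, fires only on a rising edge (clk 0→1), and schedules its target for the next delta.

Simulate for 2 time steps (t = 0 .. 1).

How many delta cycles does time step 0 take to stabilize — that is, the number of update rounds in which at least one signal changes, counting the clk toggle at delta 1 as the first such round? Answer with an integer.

5

t=0 Δ0: c=1 g=1 f=0 a=0 e=0 d=0 b=1 clk=0 h=0
  Δ1: clk:0→1
  Δ2: g:1→0, f:0→1
  Δ3: a:0→1
  Δ4: h:0→1
  Δ5: d:0→1
  (5Δ to stable)
t=1 Δ0: c=1 g=0 f=1 a=1 e=0 d=1 b=1 clk=1 h=1
  Δ1: clk:1→0
  (1Δ to stable)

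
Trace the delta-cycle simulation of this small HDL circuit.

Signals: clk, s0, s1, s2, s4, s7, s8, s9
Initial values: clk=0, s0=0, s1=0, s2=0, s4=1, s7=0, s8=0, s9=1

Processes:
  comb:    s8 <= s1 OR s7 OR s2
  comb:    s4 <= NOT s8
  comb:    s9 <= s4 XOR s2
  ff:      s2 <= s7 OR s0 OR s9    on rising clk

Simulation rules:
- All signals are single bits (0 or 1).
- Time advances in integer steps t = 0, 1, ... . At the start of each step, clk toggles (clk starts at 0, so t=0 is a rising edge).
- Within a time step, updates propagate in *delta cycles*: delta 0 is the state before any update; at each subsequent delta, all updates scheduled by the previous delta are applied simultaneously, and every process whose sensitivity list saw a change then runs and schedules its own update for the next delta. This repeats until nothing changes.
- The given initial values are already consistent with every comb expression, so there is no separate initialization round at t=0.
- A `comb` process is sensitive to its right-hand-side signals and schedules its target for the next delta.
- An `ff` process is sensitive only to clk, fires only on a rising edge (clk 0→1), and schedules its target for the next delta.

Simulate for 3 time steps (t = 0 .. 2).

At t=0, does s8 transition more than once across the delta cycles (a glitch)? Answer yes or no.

no

t=0 Δ0: s2=0 s4=1 s8=0 s9=1 clk=0 s0=0 s1=0 s7=0
  Δ1: clk:0→1
  Δ2: s2:0→1
  Δ3: s8:0→1, s9:1→0
  Δ4: s4:1→0
  Δ5: s9:0→1
  (5Δ to stable)
t=1 Δ0: s2=1 s4=0 s8=1 s9=1 clk=1 s0=0 s1=0 s7=0
  Δ1: clk:1→0
  (1Δ to stable)
t=2 Δ0: s2=1 s4=0 s8=1 s9=1 clk=0 s0=0 s1=0 s7=0
  Δ1: clk:0→1
  (1Δ to stable)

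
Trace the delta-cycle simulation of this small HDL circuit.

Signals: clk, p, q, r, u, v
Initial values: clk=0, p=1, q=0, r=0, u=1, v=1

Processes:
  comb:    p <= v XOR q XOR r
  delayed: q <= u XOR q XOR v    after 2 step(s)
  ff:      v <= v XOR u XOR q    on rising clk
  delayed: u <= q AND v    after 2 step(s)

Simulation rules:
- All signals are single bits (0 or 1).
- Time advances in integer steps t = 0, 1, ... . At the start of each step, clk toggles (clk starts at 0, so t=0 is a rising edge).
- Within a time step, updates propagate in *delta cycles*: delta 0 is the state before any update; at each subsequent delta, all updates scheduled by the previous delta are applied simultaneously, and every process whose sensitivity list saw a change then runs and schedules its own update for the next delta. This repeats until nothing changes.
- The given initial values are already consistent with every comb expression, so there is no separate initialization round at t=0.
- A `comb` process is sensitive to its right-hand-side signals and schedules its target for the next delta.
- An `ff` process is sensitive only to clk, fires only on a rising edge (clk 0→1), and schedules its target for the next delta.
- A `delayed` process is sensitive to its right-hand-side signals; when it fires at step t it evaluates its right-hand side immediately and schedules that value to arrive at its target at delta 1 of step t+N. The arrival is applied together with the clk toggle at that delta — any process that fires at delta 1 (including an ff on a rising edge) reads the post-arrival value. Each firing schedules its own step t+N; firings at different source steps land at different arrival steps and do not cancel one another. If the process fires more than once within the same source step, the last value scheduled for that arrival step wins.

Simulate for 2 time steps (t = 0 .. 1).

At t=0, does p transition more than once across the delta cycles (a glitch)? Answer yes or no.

no

t0.Δ0 clk=0 r=0 q=0 u=1 p=1 v=1
t0.Δ1 clk=1 r=0 q=0 u=1 p=1 v=1
t0.Δ2 clk=1 r=0 q=0 u=1 p=1 v=0
t0.Δ3 clk=1 r=0 q=0 u=1 p=0 v=0
t1.Δ0 clk=1 r=0 q=0 u=1 p=0 v=0
t1.Δ1 clk=0 r=0 q=0 u=1 p=0 v=0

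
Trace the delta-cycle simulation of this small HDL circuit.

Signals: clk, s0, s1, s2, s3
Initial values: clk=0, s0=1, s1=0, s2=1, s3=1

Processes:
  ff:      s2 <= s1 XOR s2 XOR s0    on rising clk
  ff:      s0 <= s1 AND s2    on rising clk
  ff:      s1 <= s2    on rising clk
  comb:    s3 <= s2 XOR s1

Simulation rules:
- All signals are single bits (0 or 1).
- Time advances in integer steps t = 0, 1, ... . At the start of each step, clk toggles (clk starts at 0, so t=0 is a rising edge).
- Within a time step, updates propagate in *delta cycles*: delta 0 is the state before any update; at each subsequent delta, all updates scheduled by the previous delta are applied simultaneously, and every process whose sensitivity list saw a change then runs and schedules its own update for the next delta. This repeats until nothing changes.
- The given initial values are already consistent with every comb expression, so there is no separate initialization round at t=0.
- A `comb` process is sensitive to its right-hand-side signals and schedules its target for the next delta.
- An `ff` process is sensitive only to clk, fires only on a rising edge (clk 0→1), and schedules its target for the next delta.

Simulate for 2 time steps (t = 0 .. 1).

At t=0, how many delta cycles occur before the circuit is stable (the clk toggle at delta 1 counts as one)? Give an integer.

2

[bits: s2,s3,s1,clk,s0]
t=0: Δ0=11001 Δ1=11011 Δ2=01110 | 2Δ
t=1: Δ0=01110 Δ1=01100 | 1Δ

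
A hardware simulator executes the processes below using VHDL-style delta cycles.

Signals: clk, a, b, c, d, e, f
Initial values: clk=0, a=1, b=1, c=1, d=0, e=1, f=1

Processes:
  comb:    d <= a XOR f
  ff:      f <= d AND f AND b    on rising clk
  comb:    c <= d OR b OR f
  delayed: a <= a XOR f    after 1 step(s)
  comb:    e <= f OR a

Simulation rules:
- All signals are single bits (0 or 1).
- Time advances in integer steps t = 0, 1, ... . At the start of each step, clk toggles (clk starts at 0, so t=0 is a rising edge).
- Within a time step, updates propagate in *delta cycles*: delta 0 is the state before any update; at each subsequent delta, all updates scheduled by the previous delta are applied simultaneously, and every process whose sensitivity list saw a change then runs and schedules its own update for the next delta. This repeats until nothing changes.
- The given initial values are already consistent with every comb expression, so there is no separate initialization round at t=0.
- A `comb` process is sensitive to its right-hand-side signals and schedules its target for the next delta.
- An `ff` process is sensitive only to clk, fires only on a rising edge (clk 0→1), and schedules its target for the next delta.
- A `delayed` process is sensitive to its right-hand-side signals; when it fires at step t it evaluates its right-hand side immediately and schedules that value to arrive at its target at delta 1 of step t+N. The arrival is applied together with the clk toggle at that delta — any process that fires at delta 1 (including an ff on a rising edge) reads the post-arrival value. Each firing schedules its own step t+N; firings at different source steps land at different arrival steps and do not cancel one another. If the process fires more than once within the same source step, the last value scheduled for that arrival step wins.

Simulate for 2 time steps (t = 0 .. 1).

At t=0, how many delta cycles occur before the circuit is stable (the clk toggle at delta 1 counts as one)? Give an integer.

3

[bits: b,a,d,c,f,e,clk]
t=0: Δ0=1101110 Δ1=1101111 Δ2=1101011 Δ3=1111011 | 3Δ
t=1: Δ0=1111011 Δ1=1111010 | 1Δ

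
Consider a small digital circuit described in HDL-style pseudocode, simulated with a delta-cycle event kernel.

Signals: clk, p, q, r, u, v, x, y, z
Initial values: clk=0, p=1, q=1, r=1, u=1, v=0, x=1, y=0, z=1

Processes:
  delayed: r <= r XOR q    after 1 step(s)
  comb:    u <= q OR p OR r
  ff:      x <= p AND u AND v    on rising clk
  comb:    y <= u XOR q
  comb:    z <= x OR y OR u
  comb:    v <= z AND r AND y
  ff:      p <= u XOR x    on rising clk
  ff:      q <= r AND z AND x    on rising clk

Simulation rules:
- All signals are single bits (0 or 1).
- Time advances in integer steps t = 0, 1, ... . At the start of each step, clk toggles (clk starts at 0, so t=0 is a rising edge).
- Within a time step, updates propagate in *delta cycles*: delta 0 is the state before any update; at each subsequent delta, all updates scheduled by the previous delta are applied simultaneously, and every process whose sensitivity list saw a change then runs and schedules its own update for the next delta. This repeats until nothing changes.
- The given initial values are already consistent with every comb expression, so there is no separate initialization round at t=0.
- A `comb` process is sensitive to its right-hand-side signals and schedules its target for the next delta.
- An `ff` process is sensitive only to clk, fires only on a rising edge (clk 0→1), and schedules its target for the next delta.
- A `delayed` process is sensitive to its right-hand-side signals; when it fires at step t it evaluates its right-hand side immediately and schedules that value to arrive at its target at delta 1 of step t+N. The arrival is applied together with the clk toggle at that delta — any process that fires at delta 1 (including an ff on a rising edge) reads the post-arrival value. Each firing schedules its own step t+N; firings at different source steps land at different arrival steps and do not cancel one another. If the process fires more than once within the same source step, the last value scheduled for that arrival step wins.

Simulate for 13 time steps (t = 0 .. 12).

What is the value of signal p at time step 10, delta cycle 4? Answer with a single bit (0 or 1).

t=0 Δ0: r=1 x=1 clk=0 y=0 u=1 z=1 v=0 q=1 p=1
  Δ1: clk:0→1
  Δ2: x:1→0, p:1→0
  (2Δ to stable)
t=1 Δ0: r=1 x=0 clk=1 y=0 u=1 z=1 v=0 q=1 p=0
  Δ1: clk:1→0
  (1Δ to stable)
t=2 Δ0: r=1 x=0 clk=0 y=0 u=1 z=1 v=0 q=1 p=0
  Δ1: clk:0→1
  Δ2: q:1→0, p:0→1
  Δ3: y:0→1
  Δ4: v:0→1
  (4Δ to stable)
t=3 Δ0: r=1 x=0 clk=1 y=1 u=1 z=1 v=1 q=0 p=1
  Δ1: clk:1→0
  (1Δ to stable)
t=4 Δ0: r=1 x=0 clk=0 y=1 u=1 z=1 v=1 q=0 p=1
  Δ1: clk:0→1
  Δ2: x:0→1
  (2Δ to stable)
t=5 Δ0: r=1 x=1 clk=1 y=1 u=1 z=1 v=1 q=0 p=1
  Δ1: clk:1→0
  (1Δ to stable)
t=6 Δ0: r=1 x=1 clk=0 y=1 u=1 z=1 v=1 q=0 p=1
  Δ1: clk:0→1
  Δ2: q:0→1, p:1→0
  Δ3: y:1→0
  Δ4: v:1→0
  (4Δ to stable)
t=7 Δ0: r=1 x=1 clk=1 y=0 u=1 z=1 v=0 q=1 p=0
  Δ1: r:1→0, clk:1→0
  (1Δ to stable)
t=8 Δ0: r=0 x=1 clk=0 y=0 u=1 z=1 v=0 q=1 p=0
  Δ1: r:0→1, clk:0→1
  Δ2: x:1→0
  (2Δ to stable)
t=9 Δ0: r=1 x=0 clk=1 y=0 u=1 z=1 v=0 q=1 p=0
  Δ1: r:1→0, clk:1→0
  (1Δ to stable)
t=10 Δ0: r=0 x=0 clk=0 y=0 u=1 z=1 v=0 q=1 p=0
  Δ1: r:0→1, clk:0→1
  Δ2: q:1→0, p:0→1
  Δ3: y:0→1
  Δ4: v:0→1
  (4Δ to stable)
t=11 Δ0: r=1 x=0 clk=1 y=1 u=1 z=1 v=1 q=0 p=1
  Δ1: clk:1→0
  (1Δ to stable)
t=12 Δ0: r=1 x=0 clk=0 y=1 u=1 z=1 v=1 q=0 p=1
  Δ1: clk:0→1
  Δ2: x:0→1
  (2Δ to stable)

1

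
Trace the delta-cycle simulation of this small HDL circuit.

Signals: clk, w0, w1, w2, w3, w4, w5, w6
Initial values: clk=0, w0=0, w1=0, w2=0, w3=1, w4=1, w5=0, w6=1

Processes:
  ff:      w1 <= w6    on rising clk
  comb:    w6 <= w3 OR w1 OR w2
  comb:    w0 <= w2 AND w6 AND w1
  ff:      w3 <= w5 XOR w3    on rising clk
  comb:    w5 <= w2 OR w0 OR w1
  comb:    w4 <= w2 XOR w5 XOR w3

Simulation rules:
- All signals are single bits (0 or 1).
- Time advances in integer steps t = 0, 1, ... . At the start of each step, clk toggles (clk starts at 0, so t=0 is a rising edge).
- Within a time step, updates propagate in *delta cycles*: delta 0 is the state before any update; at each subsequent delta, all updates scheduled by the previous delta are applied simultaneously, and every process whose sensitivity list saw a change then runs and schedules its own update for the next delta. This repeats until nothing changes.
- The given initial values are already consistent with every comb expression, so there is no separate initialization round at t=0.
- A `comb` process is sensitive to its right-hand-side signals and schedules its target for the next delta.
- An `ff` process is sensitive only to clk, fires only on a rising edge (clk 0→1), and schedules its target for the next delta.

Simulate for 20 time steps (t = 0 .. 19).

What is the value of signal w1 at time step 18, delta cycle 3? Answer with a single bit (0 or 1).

1

t0.Δ0 w4=1 clk=0 w3=1 w1=0 w0=0 w2=0 w6=1 w5=0
t0.Δ1 w4=1 clk=1 w3=1 w1=0 w0=0 w2=0 w6=1 w5=0
t0.Δ2 w4=1 clk=1 w3=1 w1=1 w0=0 w2=0 w6=1 w5=0
t0.Δ3 w4=1 clk=1 w3=1 w1=1 w0=0 w2=0 w6=1 w5=1
t0.Δ4 w4=0 clk=1 w3=1 w1=1 w0=0 w2=0 w6=1 w5=1
t1.Δ0 w4=0 clk=1 w3=1 w1=1 w0=0 w2=0 w6=1 w5=1
t1.Δ1 w4=0 clk=0 w3=1 w1=1 w0=0 w2=0 w6=1 w5=1
t2.Δ0 w4=0 clk=0 w3=1 w1=1 w0=0 w2=0 w6=1 w5=1
t2.Δ1 w4=0 clk=1 w3=1 w1=1 w0=0 w2=0 w6=1 w5=1
t2.Δ2 w4=0 clk=1 w3=0 w1=1 w0=0 w2=0 w6=1 w5=1
t2.Δ3 w4=1 clk=1 w3=0 w1=1 w0=0 w2=0 w6=1 w5=1
t3.Δ0 w4=1 clk=1 w3=0 w1=1 w0=0 w2=0 w6=1 w5=1
t3.Δ1 w4=1 clk=0 w3=0 w1=1 w0=0 w2=0 w6=1 w5=1
t4.Δ0 w4=1 clk=0 w3=0 w1=1 w0=0 w2=0 w6=1 w5=1
t4.Δ1 w4=1 clk=1 w3=0 w1=1 w0=0 w2=0 w6=1 w5=1
t4.Δ2 w4=1 clk=1 w3=1 w1=1 w0=0 w2=0 w6=1 w5=1
t4.Δ3 w4=0 clk=1 w3=1 w1=1 w0=0 w2=0 w6=1 w5=1
t5.Δ0 w4=0 clk=1 w3=1 w1=1 w0=0 w2=0 w6=1 w5=1
t5.Δ1 w4=0 clk=0 w3=1 w1=1 w0=0 w2=0 w6=1 w5=1
t6.Δ0 w4=0 clk=0 w3=1 w1=1 w0=0 w2=0 w6=1 w5=1
t6.Δ1 w4=0 clk=1 w3=1 w1=1 w0=0 w2=0 w6=1 w5=1
t6.Δ2 w4=0 clk=1 w3=0 w1=1 w0=0 w2=0 w6=1 w5=1
t6.Δ3 w4=1 clk=1 w3=0 w1=1 w0=0 w2=0 w6=1 w5=1
t7.Δ0 w4=1 clk=1 w3=0 w1=1 w0=0 w2=0 w6=1 w5=1
t7.Δ1 w4=1 clk=0 w3=0 w1=1 w0=0 w2=0 w6=1 w5=1
t8.Δ0 w4=1 clk=0 w3=0 w1=1 w0=0 w2=0 w6=1 w5=1
t8.Δ1 w4=1 clk=1 w3=0 w1=1 w0=0 w2=0 w6=1 w5=1
t8.Δ2 w4=1 clk=1 w3=1 w1=1 w0=0 w2=0 w6=1 w5=1
t8.Δ3 w4=0 clk=1 w3=1 w1=1 w0=0 w2=0 w6=1 w5=1
t9.Δ0 w4=0 clk=1 w3=1 w1=1 w0=0 w2=0 w6=1 w5=1
t9.Δ1 w4=0 clk=0 w3=1 w1=1 w0=0 w2=0 w6=1 w5=1
t10.Δ0 w4=0 clk=0 w3=1 w1=1 w0=0 w2=0 w6=1 w5=1
t10.Δ1 w4=0 clk=1 w3=1 w1=1 w0=0 w2=0 w6=1 w5=1
t10.Δ2 w4=0 clk=1 w3=0 w1=1 w0=0 w2=0 w6=1 w5=1
t10.Δ3 w4=1 clk=1 w3=0 w1=1 w0=0 w2=0 w6=1 w5=1
t11.Δ0 w4=1 clk=1 w3=0 w1=1 w0=0 w2=0 w6=1 w5=1
t11.Δ1 w4=1 clk=0 w3=0 w1=1 w0=0 w2=0 w6=1 w5=1
t12.Δ0 w4=1 clk=0 w3=0 w1=1 w0=0 w2=0 w6=1 w5=1
t12.Δ1 w4=1 clk=1 w3=0 w1=1 w0=0 w2=0 w6=1 w5=1
t12.Δ2 w4=1 clk=1 w3=1 w1=1 w0=0 w2=0 w6=1 w5=1
t12.Δ3 w4=0 clk=1 w3=1 w1=1 w0=0 w2=0 w6=1 w5=1
t13.Δ0 w4=0 clk=1 w3=1 w1=1 w0=0 w2=0 w6=1 w5=1
t13.Δ1 w4=0 clk=0 w3=1 w1=1 w0=0 w2=0 w6=1 w5=1
t14.Δ0 w4=0 clk=0 w3=1 w1=1 w0=0 w2=0 w6=1 w5=1
t14.Δ1 w4=0 clk=1 w3=1 w1=1 w0=0 w2=0 w6=1 w5=1
t14.Δ2 w4=0 clk=1 w3=0 w1=1 w0=0 w2=0 w6=1 w5=1
t14.Δ3 w4=1 clk=1 w3=0 w1=1 w0=0 w2=0 w6=1 w5=1
t15.Δ0 w4=1 clk=1 w3=0 w1=1 w0=0 w2=0 w6=1 w5=1
t15.Δ1 w4=1 clk=0 w3=0 w1=1 w0=0 w2=0 w6=1 w5=1
t16.Δ0 w4=1 clk=0 w3=0 w1=1 w0=0 w2=0 w6=1 w5=1
t16.Δ1 w4=1 clk=1 w3=0 w1=1 w0=0 w2=0 w6=1 w5=1
t16.Δ2 w4=1 clk=1 w3=1 w1=1 w0=0 w2=0 w6=1 w5=1
t16.Δ3 w4=0 clk=1 w3=1 w1=1 w0=0 w2=0 w6=1 w5=1
t17.Δ0 w4=0 clk=1 w3=1 w1=1 w0=0 w2=0 w6=1 w5=1
t17.Δ1 w4=0 clk=0 w3=1 w1=1 w0=0 w2=0 w6=1 w5=1
t18.Δ0 w4=0 clk=0 w3=1 w1=1 w0=0 w2=0 w6=1 w5=1
t18.Δ1 w4=0 clk=1 w3=1 w1=1 w0=0 w2=0 w6=1 w5=1
t18.Δ2 w4=0 clk=1 w3=0 w1=1 w0=0 w2=0 w6=1 w5=1
t18.Δ3 w4=1 clk=1 w3=0 w1=1 w0=0 w2=0 w6=1 w5=1
t19.Δ0 w4=1 clk=1 w3=0 w1=1 w0=0 w2=0 w6=1 w5=1
t19.Δ1 w4=1 clk=0 w3=0 w1=1 w0=0 w2=0 w6=1 w5=1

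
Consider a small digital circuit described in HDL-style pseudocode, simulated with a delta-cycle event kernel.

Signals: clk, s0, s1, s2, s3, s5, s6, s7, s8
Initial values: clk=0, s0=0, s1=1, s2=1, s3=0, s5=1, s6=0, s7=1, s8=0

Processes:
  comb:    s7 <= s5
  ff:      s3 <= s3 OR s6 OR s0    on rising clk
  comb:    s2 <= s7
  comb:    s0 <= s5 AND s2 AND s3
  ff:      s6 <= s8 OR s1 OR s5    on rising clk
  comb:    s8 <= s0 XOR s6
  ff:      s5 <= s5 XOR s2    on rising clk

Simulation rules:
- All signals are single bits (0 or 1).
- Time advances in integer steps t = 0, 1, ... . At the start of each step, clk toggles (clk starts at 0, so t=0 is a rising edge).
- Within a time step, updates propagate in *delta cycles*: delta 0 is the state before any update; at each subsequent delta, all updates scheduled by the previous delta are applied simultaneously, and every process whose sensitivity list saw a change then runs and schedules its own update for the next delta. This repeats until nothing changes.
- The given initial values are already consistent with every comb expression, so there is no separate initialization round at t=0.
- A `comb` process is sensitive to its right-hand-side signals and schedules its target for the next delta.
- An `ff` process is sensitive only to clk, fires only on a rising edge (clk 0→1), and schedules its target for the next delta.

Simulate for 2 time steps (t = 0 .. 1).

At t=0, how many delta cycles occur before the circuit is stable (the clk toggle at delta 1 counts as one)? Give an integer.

4

t=0 Δ0: s5=1 s6=0 s8=0 s0=0 s1=1 clk=0 s7=1 s2=1 s3=0
  Δ1: clk:0→1
  Δ2: s5:1→0, s6:0→1
  Δ3: s8:0→1, s7:1→0
  Δ4: s2:1→0
  (4Δ to stable)
t=1 Δ0: s5=0 s6=1 s8=1 s0=0 s1=1 clk=1 s7=0 s2=0 s3=0
  Δ1: clk:1→0
  (1Δ to stable)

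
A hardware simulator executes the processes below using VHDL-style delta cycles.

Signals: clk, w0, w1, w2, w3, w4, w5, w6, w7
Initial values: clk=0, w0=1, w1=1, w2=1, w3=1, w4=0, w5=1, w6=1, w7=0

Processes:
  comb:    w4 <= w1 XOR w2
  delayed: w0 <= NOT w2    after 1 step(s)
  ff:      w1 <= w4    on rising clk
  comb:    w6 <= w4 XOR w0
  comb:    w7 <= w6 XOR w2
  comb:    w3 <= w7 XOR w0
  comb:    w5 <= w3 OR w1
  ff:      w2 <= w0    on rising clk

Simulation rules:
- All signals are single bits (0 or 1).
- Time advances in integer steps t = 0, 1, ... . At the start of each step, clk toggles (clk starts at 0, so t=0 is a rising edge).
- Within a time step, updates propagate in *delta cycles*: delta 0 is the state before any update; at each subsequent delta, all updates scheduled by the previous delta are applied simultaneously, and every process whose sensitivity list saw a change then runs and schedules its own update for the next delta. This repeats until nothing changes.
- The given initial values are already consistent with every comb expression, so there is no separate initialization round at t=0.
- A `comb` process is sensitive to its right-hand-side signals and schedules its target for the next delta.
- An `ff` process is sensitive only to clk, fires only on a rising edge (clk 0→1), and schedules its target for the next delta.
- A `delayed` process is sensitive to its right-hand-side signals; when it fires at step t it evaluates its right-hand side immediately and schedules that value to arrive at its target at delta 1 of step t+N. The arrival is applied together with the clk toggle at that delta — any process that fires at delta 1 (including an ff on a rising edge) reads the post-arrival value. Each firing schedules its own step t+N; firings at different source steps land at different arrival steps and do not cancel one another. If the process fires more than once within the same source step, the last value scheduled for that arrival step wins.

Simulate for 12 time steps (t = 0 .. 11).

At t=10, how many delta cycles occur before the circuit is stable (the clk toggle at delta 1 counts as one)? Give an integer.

t0.Δ0 w1=1 w3=1 w5=1 w2=1 w4=0 w0=1 clk=0 w7=0 w6=1
t0.Δ1 w1=1 w3=1 w5=1 w2=1 w4=0 w0=1 clk=1 w7=0 w6=1
t0.Δ2 w1=0 w3=1 w5=1 w2=1 w4=0 w0=1 clk=1 w7=0 w6=1
t0.Δ3 w1=0 w3=1 w5=1 w2=1 w4=1 w0=1 clk=1 w7=0 w6=1
t0.Δ4 w1=0 w3=1 w5=1 w2=1 w4=1 w0=1 clk=1 w7=0 w6=0
t0.Δ5 w1=0 w3=1 w5=1 w2=1 w4=1 w0=1 clk=1 w7=1 w6=0
t0.Δ6 w1=0 w3=0 w5=1 w2=1 w4=1 w0=1 clk=1 w7=1 w6=0
t0.Δ7 w1=0 w3=0 w5=0 w2=1 w4=1 w0=1 clk=1 w7=1 w6=0
t1.Δ0 w1=0 w3=0 w5=0 w2=1 w4=1 w0=1 clk=1 w7=1 w6=0
t1.Δ1 w1=0 w3=0 w5=0 w2=1 w4=1 w0=1 clk=0 w7=1 w6=0
t2.Δ0 w1=0 w3=0 w5=0 w2=1 w4=1 w0=1 clk=0 w7=1 w6=0
t2.Δ1 w1=0 w3=0 w5=0 w2=1 w4=1 w0=1 clk=1 w7=1 w6=0
t2.Δ2 w1=1 w3=0 w5=0 w2=1 w4=1 w0=1 clk=1 w7=1 w6=0
t2.Δ3 w1=1 w3=0 w5=1 w2=1 w4=0 w0=1 clk=1 w7=1 w6=0
t2.Δ4 w1=1 w3=0 w5=1 w2=1 w4=0 w0=1 clk=1 w7=1 w6=1
t2.Δ5 w1=1 w3=0 w5=1 w2=1 w4=0 w0=1 clk=1 w7=0 w6=1
t2.Δ6 w1=1 w3=1 w5=1 w2=1 w4=0 w0=1 clk=1 w7=0 w6=1
t3.Δ0 w1=1 w3=1 w5=1 w2=1 w4=0 w0=1 clk=1 w7=0 w6=1
t3.Δ1 w1=1 w3=1 w5=1 w2=1 w4=0 w0=1 clk=0 w7=0 w6=1
t4.Δ0 w1=1 w3=1 w5=1 w2=1 w4=0 w0=1 clk=0 w7=0 w6=1
t4.Δ1 w1=1 w3=1 w5=1 w2=1 w4=0 w0=1 clk=1 w7=0 w6=1
t4.Δ2 w1=0 w3=1 w5=1 w2=1 w4=0 w0=1 clk=1 w7=0 w6=1
t4.Δ3 w1=0 w3=1 w5=1 w2=1 w4=1 w0=1 clk=1 w7=0 w6=1
t4.Δ4 w1=0 w3=1 w5=1 w2=1 w4=1 w0=1 clk=1 w7=0 w6=0
t4.Δ5 w1=0 w3=1 w5=1 w2=1 w4=1 w0=1 clk=1 w7=1 w6=0
t4.Δ6 w1=0 w3=0 w5=1 w2=1 w4=1 w0=1 clk=1 w7=1 w6=0
t4.Δ7 w1=0 w3=0 w5=0 w2=1 w4=1 w0=1 clk=1 w7=1 w6=0
t5.Δ0 w1=0 w3=0 w5=0 w2=1 w4=1 w0=1 clk=1 w7=1 w6=0
t5.Δ1 w1=0 w3=0 w5=0 w2=1 w4=1 w0=1 clk=0 w7=1 w6=0
t6.Δ0 w1=0 w3=0 w5=0 w2=1 w4=1 w0=1 clk=0 w7=1 w6=0
t6.Δ1 w1=0 w3=0 w5=0 w2=1 w4=1 w0=1 clk=1 w7=1 w6=0
t6.Δ2 w1=1 w3=0 w5=0 w2=1 w4=1 w0=1 clk=1 w7=1 w6=0
t6.Δ3 w1=1 w3=0 w5=1 w2=1 w4=0 w0=1 clk=1 w7=1 w6=0
t6.Δ4 w1=1 w3=0 w5=1 w2=1 w4=0 w0=1 clk=1 w7=1 w6=1
t6.Δ5 w1=1 w3=0 w5=1 w2=1 w4=0 w0=1 clk=1 w7=0 w6=1
t6.Δ6 w1=1 w3=1 w5=1 w2=1 w4=0 w0=1 clk=1 w7=0 w6=1
t7.Δ0 w1=1 w3=1 w5=1 w2=1 w4=0 w0=1 clk=1 w7=0 w6=1
t7.Δ1 w1=1 w3=1 w5=1 w2=1 w4=0 w0=1 clk=0 w7=0 w6=1
t8.Δ0 w1=1 w3=1 w5=1 w2=1 w4=0 w0=1 clk=0 w7=0 w6=1
t8.Δ1 w1=1 w3=1 w5=1 w2=1 w4=0 w0=1 clk=1 w7=0 w6=1
t8.Δ2 w1=0 w3=1 w5=1 w2=1 w4=0 w0=1 clk=1 w7=0 w6=1
t8.Δ3 w1=0 w3=1 w5=1 w2=1 w4=1 w0=1 clk=1 w7=0 w6=1
t8.Δ4 w1=0 w3=1 w5=1 w2=1 w4=1 w0=1 clk=1 w7=0 w6=0
t8.Δ5 w1=0 w3=1 w5=1 w2=1 w4=1 w0=1 clk=1 w7=1 w6=0
t8.Δ6 w1=0 w3=0 w5=1 w2=1 w4=1 w0=1 clk=1 w7=1 w6=0
t8.Δ7 w1=0 w3=0 w5=0 w2=1 w4=1 w0=1 clk=1 w7=1 w6=0
t9.Δ0 w1=0 w3=0 w5=0 w2=1 w4=1 w0=1 clk=1 w7=1 w6=0
t9.Δ1 w1=0 w3=0 w5=0 w2=1 w4=1 w0=1 clk=0 w7=1 w6=0
t10.Δ0 w1=0 w3=0 w5=0 w2=1 w4=1 w0=1 clk=0 w7=1 w6=0
t10.Δ1 w1=0 w3=0 w5=0 w2=1 w4=1 w0=1 clk=1 w7=1 w6=0
t10.Δ2 w1=1 w3=0 w5=0 w2=1 w4=1 w0=1 clk=1 w7=1 w6=0
t10.Δ3 w1=1 w3=0 w5=1 w2=1 w4=0 w0=1 clk=1 w7=1 w6=0
t10.Δ4 w1=1 w3=0 w5=1 w2=1 w4=0 w0=1 clk=1 w7=1 w6=1
t10.Δ5 w1=1 w3=0 w5=1 w2=1 w4=0 w0=1 clk=1 w7=0 w6=1
t10.Δ6 w1=1 w3=1 w5=1 w2=1 w4=0 w0=1 clk=1 w7=0 w6=1
t11.Δ0 w1=1 w3=1 w5=1 w2=1 w4=0 w0=1 clk=1 w7=0 w6=1
t11.Δ1 w1=1 w3=1 w5=1 w2=1 w4=0 w0=1 clk=0 w7=0 w6=1

6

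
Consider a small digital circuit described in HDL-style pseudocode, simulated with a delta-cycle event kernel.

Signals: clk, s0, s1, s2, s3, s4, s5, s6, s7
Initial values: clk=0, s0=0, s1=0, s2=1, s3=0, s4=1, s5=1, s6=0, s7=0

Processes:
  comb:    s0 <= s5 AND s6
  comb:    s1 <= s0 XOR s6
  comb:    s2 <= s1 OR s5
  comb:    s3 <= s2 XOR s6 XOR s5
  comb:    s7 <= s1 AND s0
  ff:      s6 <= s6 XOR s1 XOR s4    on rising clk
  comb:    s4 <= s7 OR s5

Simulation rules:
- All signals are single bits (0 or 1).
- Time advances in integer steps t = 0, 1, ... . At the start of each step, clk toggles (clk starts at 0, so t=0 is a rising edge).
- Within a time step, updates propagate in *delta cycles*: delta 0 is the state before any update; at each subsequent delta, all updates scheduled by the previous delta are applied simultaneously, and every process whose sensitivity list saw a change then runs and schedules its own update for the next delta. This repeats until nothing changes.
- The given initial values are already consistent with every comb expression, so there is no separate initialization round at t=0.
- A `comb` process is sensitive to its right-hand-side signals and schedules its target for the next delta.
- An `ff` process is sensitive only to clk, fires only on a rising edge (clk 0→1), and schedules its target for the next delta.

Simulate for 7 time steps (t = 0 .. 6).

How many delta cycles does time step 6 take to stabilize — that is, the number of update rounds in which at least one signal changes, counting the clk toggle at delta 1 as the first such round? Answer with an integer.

4

[bits: s2,clk,s4,s5,s6,s7,s1,s3,s0]
t=0: Δ0=101100000 Δ1=111100000 Δ2=111110000 Δ3=111110111 Δ4=111111011 Δ5=111110011 | 5Δ
t=1: Δ0=111110011 Δ1=101110011 | 1Δ
t=2: Δ0=101110011 Δ1=111110011 Δ2=111100011 Δ3=111100100 Δ4=111100000 | 4Δ
t=3: Δ0=111100000 Δ1=101100000 | 1Δ
t=4: Δ0=101100000 Δ1=111100000 Δ2=111110000 Δ3=111110111 Δ4=111111011 Δ5=111110011 | 5Δ
t=5: Δ0=111110011 Δ1=101110011 | 1Δ
t=6: Δ0=101110011 Δ1=111110011 Δ2=111100011 Δ3=111100100 Δ4=111100000 | 4Δ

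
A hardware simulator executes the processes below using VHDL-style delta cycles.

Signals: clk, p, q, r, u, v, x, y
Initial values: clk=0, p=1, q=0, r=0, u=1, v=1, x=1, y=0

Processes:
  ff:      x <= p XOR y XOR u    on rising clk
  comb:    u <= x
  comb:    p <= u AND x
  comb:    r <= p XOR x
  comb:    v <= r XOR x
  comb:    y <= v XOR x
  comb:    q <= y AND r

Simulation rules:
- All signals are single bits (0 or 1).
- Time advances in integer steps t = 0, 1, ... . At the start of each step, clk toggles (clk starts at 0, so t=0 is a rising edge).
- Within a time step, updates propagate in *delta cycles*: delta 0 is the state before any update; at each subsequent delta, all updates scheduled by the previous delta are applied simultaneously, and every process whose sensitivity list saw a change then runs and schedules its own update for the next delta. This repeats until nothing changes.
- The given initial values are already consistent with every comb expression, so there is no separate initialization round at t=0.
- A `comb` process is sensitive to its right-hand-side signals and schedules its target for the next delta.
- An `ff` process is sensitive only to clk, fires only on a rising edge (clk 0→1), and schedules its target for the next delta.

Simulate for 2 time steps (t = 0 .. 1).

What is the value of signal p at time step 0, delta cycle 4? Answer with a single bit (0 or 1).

0

t=0 Δ0: x=1 q=0 v=1 p=1 y=0 u=1 r=0 clk=0
  Δ1: clk:0→1
  Δ2: x:1→0
  Δ3: v:1→0, p:1→0, y:0→1, u:1→0, r:0→1
  Δ4: q:0→1, v:0→1, y:1→0, r:1→0
  Δ5: q:1→0, v:1→0, y:0→1
  Δ6: y:1→0
  (6Δ to stable)
t=1 Δ0: x=0 q=0 v=0 p=0 y=0 u=0 r=0 clk=1
  Δ1: clk:1→0
  (1Δ to stable)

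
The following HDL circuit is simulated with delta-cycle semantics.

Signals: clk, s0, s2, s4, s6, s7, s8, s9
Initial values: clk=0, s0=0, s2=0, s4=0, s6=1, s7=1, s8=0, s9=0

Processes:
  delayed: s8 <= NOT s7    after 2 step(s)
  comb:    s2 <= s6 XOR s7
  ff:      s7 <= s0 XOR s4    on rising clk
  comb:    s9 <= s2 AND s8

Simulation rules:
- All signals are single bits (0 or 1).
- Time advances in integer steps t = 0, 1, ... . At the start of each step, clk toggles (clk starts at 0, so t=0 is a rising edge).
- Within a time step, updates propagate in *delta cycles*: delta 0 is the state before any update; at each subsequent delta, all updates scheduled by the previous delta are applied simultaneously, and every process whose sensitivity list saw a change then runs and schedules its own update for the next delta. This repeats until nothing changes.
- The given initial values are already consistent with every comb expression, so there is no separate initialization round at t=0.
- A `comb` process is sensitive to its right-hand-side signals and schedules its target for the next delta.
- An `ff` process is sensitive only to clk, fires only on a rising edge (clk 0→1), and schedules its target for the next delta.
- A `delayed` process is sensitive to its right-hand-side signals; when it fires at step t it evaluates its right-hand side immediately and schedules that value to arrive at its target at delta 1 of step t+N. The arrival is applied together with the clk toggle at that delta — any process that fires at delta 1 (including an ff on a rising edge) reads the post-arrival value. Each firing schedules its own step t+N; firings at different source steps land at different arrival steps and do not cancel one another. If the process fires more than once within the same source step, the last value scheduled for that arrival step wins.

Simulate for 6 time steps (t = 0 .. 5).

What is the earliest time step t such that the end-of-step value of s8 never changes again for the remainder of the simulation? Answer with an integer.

2

[bits: s6,s2,s0,s8,clk,s9,s7,s4]
t=0: Δ0=10000010 Δ1=10001010 Δ2=10001000 Δ3=11001000 | 3Δ
t=1: Δ0=11001000 Δ1=11000000 | 1Δ
t=2: Δ0=11000000 Δ1=11011000 Δ2=11011100 | 2Δ
t=3: Δ0=11011100 Δ1=11010100 | 1Δ
t=4: Δ0=11010100 Δ1=11011100 | 1Δ
t=5: Δ0=11011100 Δ1=11010100 | 1Δ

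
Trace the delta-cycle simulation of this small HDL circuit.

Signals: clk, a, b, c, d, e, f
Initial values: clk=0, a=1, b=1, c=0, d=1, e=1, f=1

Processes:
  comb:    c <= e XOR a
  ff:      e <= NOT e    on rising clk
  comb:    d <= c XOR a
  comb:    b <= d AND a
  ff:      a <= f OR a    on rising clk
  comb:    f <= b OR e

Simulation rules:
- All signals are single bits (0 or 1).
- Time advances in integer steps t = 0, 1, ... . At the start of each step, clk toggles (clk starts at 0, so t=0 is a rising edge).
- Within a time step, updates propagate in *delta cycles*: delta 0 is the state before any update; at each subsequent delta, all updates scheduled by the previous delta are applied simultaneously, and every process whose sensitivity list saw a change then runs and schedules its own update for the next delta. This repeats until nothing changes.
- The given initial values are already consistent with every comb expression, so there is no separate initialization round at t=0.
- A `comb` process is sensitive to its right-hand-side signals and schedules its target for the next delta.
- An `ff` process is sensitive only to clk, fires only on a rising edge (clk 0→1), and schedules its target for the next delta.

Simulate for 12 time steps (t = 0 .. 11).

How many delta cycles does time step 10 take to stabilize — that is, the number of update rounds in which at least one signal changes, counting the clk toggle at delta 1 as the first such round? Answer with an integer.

5

t=0 Δ0: b=1 c=0 d=1 a=1 clk=0 e=1 f=1
  Δ1: clk:0→1
  Δ2: e:1→0
  Δ3: c:0→1
  Δ4: d:1→0
  Δ5: b:1→0
  Δ6: f:1→0
  (6Δ to stable)
t=1 Δ0: b=0 c=1 d=0 a=1 clk=1 e=0 f=0
  Δ1: clk:1→0
  (1Δ to stable)
t=2 Δ0: b=0 c=1 d=0 a=1 clk=0 e=0 f=0
  Δ1: clk:0→1
  Δ2: e:0→1
  Δ3: c:1→0, f:0→1
  Δ4: d:0→1
  Δ5: b:0→1
  (5Δ to stable)
t=3 Δ0: b=1 c=0 d=1 a=1 clk=1 e=1 f=1
  Δ1: clk:1→0
  (1Δ to stable)
t=4 Δ0: b=1 c=0 d=1 a=1 clk=0 e=1 f=1
  Δ1: clk:0→1
  Δ2: e:1→0
  Δ3: c:0→1
  Δ4: d:1→0
  Δ5: b:1→0
  Δ6: f:1→0
  (6Δ to stable)
t=5 Δ0: b=0 c=1 d=0 a=1 clk=1 e=0 f=0
  Δ1: clk:1→0
  (1Δ to stable)
t=6 Δ0: b=0 c=1 d=0 a=1 clk=0 e=0 f=0
  Δ1: clk:0→1
  Δ2: e:0→1
  Δ3: c:1→0, f:0→1
  Δ4: d:0→1
  Δ5: b:0→1
  (5Δ to stable)
t=7 Δ0: b=1 c=0 d=1 a=1 clk=1 e=1 f=1
  Δ1: clk:1→0
  (1Δ to stable)
t=8 Δ0: b=1 c=0 d=1 a=1 clk=0 e=1 f=1
  Δ1: clk:0→1
  Δ2: e:1→0
  Δ3: c:0→1
  Δ4: d:1→0
  Δ5: b:1→0
  Δ6: f:1→0
  (6Δ to stable)
t=9 Δ0: b=0 c=1 d=0 a=1 clk=1 e=0 f=0
  Δ1: clk:1→0
  (1Δ to stable)
t=10 Δ0: b=0 c=1 d=0 a=1 clk=0 e=0 f=0
  Δ1: clk:0→1
  Δ2: e:0→1
  Δ3: c:1→0, f:0→1
  Δ4: d:0→1
  Δ5: b:0→1
  (5Δ to stable)
t=11 Δ0: b=1 c=0 d=1 a=1 clk=1 e=1 f=1
  Δ1: clk:1→0
  (1Δ to stable)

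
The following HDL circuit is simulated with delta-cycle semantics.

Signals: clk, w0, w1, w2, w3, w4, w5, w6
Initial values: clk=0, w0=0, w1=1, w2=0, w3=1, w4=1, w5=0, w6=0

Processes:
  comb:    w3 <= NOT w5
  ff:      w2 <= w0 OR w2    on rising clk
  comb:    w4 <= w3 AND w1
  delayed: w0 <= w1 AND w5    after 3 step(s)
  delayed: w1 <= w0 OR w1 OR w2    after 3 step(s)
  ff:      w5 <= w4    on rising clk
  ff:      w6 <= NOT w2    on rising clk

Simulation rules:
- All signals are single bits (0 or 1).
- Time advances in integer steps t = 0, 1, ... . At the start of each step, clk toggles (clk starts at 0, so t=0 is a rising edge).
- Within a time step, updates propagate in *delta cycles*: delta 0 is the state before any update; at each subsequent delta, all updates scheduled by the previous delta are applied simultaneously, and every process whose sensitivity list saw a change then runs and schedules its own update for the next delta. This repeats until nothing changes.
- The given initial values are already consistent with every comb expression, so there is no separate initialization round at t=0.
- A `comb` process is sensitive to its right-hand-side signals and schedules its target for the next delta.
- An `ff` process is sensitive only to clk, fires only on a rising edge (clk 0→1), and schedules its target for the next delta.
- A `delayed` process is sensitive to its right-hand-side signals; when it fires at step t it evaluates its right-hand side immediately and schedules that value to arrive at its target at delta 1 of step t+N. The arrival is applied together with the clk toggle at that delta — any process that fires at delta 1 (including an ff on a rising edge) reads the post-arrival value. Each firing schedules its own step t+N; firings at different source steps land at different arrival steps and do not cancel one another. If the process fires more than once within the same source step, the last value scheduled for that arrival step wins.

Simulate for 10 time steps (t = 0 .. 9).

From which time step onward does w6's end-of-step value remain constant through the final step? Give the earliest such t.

t=0 Δ0: w3=1 w2=0 clk=0 w0=0 w6=0 w1=1 w4=1 w5=0
  Δ1: clk:0→1
  Δ2: w6:0→1, w5:0→1
  Δ3: w3:1→0
  Δ4: w4:1→0
  (4Δ to stable)
t=1 Δ0: w3=0 w2=0 clk=1 w0=0 w6=1 w1=1 w4=0 w5=1
  Δ1: clk:1→0
  (1Δ to stable)
t=2 Δ0: w3=0 w2=0 clk=0 w0=0 w6=1 w1=1 w4=0 w5=1
  Δ1: clk:0→1
  Δ2: w5:1→0
  Δ3: w3:0→1
  Δ4: w4:0→1
  (4Δ to stable)
t=3 Δ0: w3=1 w2=0 clk=1 w0=0 w6=1 w1=1 w4=1 w5=0
  Δ1: clk:1→0, w0:0→1
  (1Δ to stable)
t=4 Δ0: w3=1 w2=0 clk=0 w0=1 w6=1 w1=1 w4=1 w5=0
  Δ1: clk:0→1
  Δ2: w2:0→1, w5:0→1
  Δ3: w3:1→0
  Δ4: w4:1→0
  (4Δ to stable)
t=5 Δ0: w3=0 w2=1 clk=1 w0=1 w6=1 w1=1 w4=0 w5=1
  Δ1: clk:1→0, w0:1→0
  (1Δ to stable)
t=6 Δ0: w3=0 w2=1 clk=0 w0=0 w6=1 w1=1 w4=0 w5=1
  Δ1: clk:0→1
  Δ2: w6:1→0, w5:1→0
  Δ3: w3:0→1
  Δ4: w4:0→1
  (4Δ to stable)
t=7 Δ0: w3=1 w2=1 clk=1 w0=0 w6=0 w1=1 w4=1 w5=0
  Δ1: clk:1→0, w0:0→1
  (1Δ to stable)
t=8 Δ0: w3=1 w2=1 clk=0 w0=1 w6=0 w1=1 w4=1 w5=0
  Δ1: clk:0→1
  Δ2: w5:0→1
  Δ3: w3:1→0
  Δ4: w4:1→0
  (4Δ to stable)
t=9 Δ0: w3=0 w2=1 clk=1 w0=1 w6=0 w1=1 w4=0 w5=1
  Δ1: clk:1→0, w0:1→0
  (1Δ to stable)

6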